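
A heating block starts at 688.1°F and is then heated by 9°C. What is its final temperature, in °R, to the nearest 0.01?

Initial temperature in Celsius: (688.1 - 32) × 5/9 = 364.5000°C.
Final Celsius temperature: 364.5000 + 9.0000 = 373.5000°C.
In Rankine: 373.5000 × 1.8 + 491.67 = 1163.97°R.

1163.97°R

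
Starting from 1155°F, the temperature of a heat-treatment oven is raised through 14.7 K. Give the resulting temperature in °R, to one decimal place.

1641.1°R

Initial temperature in Celsius: (1155 - 32) × 5/9 = 623.8889°C.
The 14.7 K change is an interval; Kelvin and Celsius degrees are the same size, so ΔC = +14.7°C.
Final Celsius temperature: 623.8889 + 14.7000 = 638.5889°C.
In Rankine: 638.5889 × 1.8 + 491.67 = 1641.1°R.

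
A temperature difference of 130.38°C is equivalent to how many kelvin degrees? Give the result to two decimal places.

130.38 K

Celsius and kelvin degrees are the same size, so the interval is unchanged: 130.38.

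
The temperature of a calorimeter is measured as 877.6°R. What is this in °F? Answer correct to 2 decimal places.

417.93°F

In Celsius: (877.6 - 491.67) × 5/9 = 214.4056°C.
In Fahrenheit: 214.4056 × 1.8 + 32 = 417.93°F.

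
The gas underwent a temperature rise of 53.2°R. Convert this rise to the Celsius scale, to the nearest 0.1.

29.6°C

An interval of 1°R corresponds to 5/9°C.
53.2 × 5/9 = 29.6.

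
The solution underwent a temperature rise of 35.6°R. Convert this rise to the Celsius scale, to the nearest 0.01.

Only the scale ratio 5/9 matters for a change in temperature.
35.6 × 5/9 = 19.78.

19.78°C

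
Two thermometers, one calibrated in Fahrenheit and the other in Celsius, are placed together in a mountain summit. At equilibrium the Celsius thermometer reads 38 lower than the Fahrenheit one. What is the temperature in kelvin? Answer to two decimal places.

280.65 K

Let x be the Fahrenheit reading; then the Celsius reading is 5/9·x - 17.7778.
(5/9·x - 17.7778) - x = -38  ⇒  (-4/9)·x = -20.2222  ⇒  x = 45.5000°F.
In Celsius: (45.5 - 32) × 5/9 = 7.5000°C.
In kelvin: 7.5000 + 273.15 = 280.65 K.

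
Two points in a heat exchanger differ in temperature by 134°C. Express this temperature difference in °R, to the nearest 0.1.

241.2°R

For a temperature interval the offset drops out; only the factor 1.8 applies.
134 × 1.8 = 241.2.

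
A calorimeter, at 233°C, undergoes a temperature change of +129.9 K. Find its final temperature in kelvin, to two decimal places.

636.05 K

The 129.9 K change is an interval; Kelvin and Celsius degrees are the same size, so ΔC = +129.9°C.
Final Celsius temperature: 233.0000 + 129.9000 = 362.9000°C.
In kelvin: 362.9000 + 273.15 = 636.05 K.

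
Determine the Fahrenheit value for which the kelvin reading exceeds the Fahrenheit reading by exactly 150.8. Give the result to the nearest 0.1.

235.3°F

Let F be the Fahrenheit reading. The kelvin reading is K = 5/9·F + 255.372.
Require K - F = 150.8: (-4/9)·F + 255.372 = 150.8.
F = (150.8 - 255.372) / (-4/9) = 235.3.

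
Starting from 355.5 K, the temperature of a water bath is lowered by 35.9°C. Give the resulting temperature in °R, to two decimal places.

Initial temperature in Celsius: 355.5 - 273.15 = 82.3500°C.
Final Celsius temperature: 82.3500 - 35.9000 = 46.4500°C.
In Rankine: 46.4500 × 1.8 + 491.67 = 575.28°R.

575.28°R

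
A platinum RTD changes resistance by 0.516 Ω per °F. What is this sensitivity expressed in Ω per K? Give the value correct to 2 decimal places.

The quantity depends on a temperature interval, so only the ratio of degree sizes applies; the offset between the scales is irrelevant.
A change of 1 K is a change of 1.8°F, so per K the value is 0.516 × 1.8 = 0.93.

0.93 Ω per K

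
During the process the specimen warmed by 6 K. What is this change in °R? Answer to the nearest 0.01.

An interval of 1 K corresponds to 1.8°R.
6 × 1.8 = 10.80.

10.80°R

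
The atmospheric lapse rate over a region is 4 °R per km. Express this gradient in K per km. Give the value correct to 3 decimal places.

2.222 K/km

The quantity depends on a temperature interval, so only the ratio of degree sizes applies; the offset between the scales is irrelevant.
A change of 1°R is a change of 5/9 K, so 4 × 5/9 = 2.222.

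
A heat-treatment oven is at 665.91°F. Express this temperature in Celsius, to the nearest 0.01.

352.17°C

In Celsius: (665.91 - 32) × 5/9 = 352.1722°C.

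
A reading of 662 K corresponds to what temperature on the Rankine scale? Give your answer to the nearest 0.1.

In Celsius: 662 - 273.15 = 388.8500°C.
In Rankine: 388.8500 × 1.8 + 491.67 = 1191.6°R.

1191.6°R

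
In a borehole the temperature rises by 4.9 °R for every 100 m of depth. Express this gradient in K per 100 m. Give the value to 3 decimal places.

Since only a temperature interval is involved, the additive offset between the scales drops out.
A change of 1°R is a change of 5/9 K, so 4.9 × 5/9 = 2.722.

2.722 K/100 m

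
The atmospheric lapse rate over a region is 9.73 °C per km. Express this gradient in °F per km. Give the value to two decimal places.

Since only a temperature interval is involved, the additive offset between the scales drops out.
A change of 1°C is a change of 1.8°F, so 9.73 × 1.8 = 17.51.

17.51 °F/km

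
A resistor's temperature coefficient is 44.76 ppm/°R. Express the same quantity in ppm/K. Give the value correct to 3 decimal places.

80.568 ppm/K

Since only a temperature interval is involved, the additive offset between the scales drops out.
A change of 1 K is a change of 1.8°R, so per K the value is 44.76 × 1.8 = 80.568.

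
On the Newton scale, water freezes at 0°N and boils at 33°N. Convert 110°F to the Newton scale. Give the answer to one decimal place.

First in Celsius: (110 - 32) × 5/9 = 43.3333°C.
Linearly onto the Newton scale: 0 + (43.3333 / 100) × (33 - 0) = 14.3°N.

14.3°N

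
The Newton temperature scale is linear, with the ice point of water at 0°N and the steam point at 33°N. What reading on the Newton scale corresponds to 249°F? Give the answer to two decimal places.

First in Celsius: (249 - 32) × 5/9 = 120.5556°C.
Linearly onto the Newton scale: 0 + (120.5556 / 100) × (33 - 0) = 39.78°N.

39.78°N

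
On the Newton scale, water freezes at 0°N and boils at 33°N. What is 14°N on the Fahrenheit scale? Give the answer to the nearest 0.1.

108.4°F

Linear interpolation between the fixed points: C = (14 - 0) × 100 / (33 - 0) = 42.4242°C.
Then 42.4242 × 1.8 + 32 = 108.4°F.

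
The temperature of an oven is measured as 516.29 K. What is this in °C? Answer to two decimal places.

In Celsius: 516.29 - 273.15 = 243.1400°C.

243.14°C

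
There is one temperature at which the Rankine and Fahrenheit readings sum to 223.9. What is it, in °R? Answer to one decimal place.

341.8°R

Let R be the Rankine reading. The Fahrenheit reading is F = 1·R - 459.67.
Require R + F = 223.9: (2)·R - 459.67 = 223.9.
R = (223.9 + 459.67) / (2) = 341.8.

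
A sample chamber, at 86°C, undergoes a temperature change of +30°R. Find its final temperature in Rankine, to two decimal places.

676.47°R

The 30°R change is an interval, so only the factor 5/9 applies: +30 × 5/9 = +16.6667°C.
Final Celsius temperature: 86.0000 + 16.6667 = 102.6667°C.
In Rankine: 102.6667 × 1.8 + 491.67 = 676.47°R.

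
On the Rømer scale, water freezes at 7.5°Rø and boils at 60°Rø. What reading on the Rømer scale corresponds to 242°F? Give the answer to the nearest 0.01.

68.75°Rø

First in Celsius: (242 - 32) × 5/9 = 116.6667°C.
Linearly onto the Rømer scale: 7.5 + (116.6667 / 100) × (60 - 7.5) = 68.75°Rø.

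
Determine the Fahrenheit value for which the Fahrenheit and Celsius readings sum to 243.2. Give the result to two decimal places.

167.77°F

Let F be the Fahrenheit reading. The Celsius reading is C = 5/9·F - 17.7778.
Require F + C = 243.2: (14/9)·F - 17.7778 = 243.2.
F = (243.2 + 17.7778) / (14/9) = 167.77.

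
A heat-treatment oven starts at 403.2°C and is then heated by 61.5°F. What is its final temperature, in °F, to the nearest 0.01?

819.26°F

The 61.5°F change is an interval, so only the factor 5/9 applies: +61.5 × 5/9 = +34.1667°C.
Final Celsius temperature: 403.2000 + 34.1667 = 437.3667°C.
In Fahrenheit: 437.3667 × 1.8 + 32 = 819.26°F.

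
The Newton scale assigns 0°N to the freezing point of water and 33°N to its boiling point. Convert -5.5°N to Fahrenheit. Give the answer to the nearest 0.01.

2.00°F

Linear interpolation between the fixed points: C = (-5.5 - 0) × 100 / (33 - 0) = -16.6667°C.
Then -16.6667 × 1.8 + 32 = 2.00°F.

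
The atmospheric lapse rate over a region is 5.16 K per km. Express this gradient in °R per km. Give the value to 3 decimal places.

9.288 °R/km

The quantity depends on a temperature interval, so only the ratio of degree sizes applies; the offset between the scales is irrelevant.
A change of 1 K is a change of 1.8°R, so 5.16 × 1.8 = 9.288.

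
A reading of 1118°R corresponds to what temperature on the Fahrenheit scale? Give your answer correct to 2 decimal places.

658.33°F

In Celsius: (1118 - 491.67) × 5/9 = 347.9611°C.
In Fahrenheit: 347.9611 × 1.8 + 32 = 658.33°F.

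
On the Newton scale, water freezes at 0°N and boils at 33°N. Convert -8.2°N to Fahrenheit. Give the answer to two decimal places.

Linear interpolation between the fixed points: C = (-8.2 - 0) × 100 / (33 - 0) = -24.8485°C.
Then -24.8485 × 1.8 + 32 = -12.73°F.

-12.73°F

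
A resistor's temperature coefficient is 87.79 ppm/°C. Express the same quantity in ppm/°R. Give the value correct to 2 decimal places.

Since only a temperature interval is involved, the additive offset between the scales drops out.
A change of 1°R is a change of 5/9°C, so per °R the value is 87.79 × 5/9 = 48.77.

48.77 ppm/°R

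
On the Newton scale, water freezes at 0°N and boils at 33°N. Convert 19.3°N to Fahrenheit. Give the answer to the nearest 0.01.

137.27°F

Linear interpolation between the fixed points: C = (19.3 - 0) × 100 / (33 - 0) = 58.4848°C.
Then 58.4848 × 1.8 + 32 = 137.27°F.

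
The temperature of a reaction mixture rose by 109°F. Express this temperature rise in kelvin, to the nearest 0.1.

For a temperature interval the offset drops out; only the factor 5/9 applies.
109 × 5/9 = 60.6.

60.6 K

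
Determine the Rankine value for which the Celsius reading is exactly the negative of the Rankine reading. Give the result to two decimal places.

Let R be the Rankine reading. The Celsius reading is C = 5/9·R - 273.15.
Require C = -1·R: 5/9·R - 273.15 = -1·R.
(14/9)·R = 273.15  ⇒  R = 175.60.

175.60°R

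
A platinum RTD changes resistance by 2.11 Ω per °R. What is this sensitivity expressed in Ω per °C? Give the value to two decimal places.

3.80 Ω per °C

Since only a temperature interval is involved, the additive offset between the scales drops out.
A change of 1°C is a change of 1.8°R, so per °C the value is 2.11 × 1.8 = 3.80.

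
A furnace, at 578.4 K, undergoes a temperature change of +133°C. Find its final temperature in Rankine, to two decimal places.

Initial temperature in Celsius: 578.4 - 273.15 = 305.2500°C.
Final Celsius temperature: 305.2500 + 133.0000 = 438.2500°C.
In Rankine: 438.2500 × 1.8 + 491.67 = 1280.52°R.

1280.52°R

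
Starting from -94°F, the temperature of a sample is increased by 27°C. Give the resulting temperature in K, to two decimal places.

Initial temperature in Celsius: (-94 - 32) × 5/9 = -70.0000°C.
Final Celsius temperature: -70.0000 + 27.0000 = -43.0000°C.
In kelvin: -43.0000 + 273.15 = 230.15 K.

230.15 K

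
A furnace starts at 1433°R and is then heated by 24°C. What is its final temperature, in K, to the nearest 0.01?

820.11 K

Initial temperature in Celsius: (1433 - 491.67) × 5/9 = 522.9611°C.
Final Celsius temperature: 522.9611 + 24.0000 = 546.9611°C.
In kelvin: 546.9611 + 273.15 = 820.11 K.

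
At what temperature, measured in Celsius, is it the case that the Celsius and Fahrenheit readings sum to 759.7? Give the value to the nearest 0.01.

259.89°C

Let C be the Celsius reading. The Fahrenheit reading is F = 1.8·C + 32.
Require C + F = 759.7: (2.8)·C + 32 = 759.7.
C = (759.7 - 32) / (2.8) = 259.89.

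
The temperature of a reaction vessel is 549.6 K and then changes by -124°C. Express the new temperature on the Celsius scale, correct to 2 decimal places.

152.45°C

Initial temperature in Celsius: 549.6 - 273.15 = 276.4500°C.
Final Celsius temperature: 276.4500 - 124.0000 = 152.4500°C.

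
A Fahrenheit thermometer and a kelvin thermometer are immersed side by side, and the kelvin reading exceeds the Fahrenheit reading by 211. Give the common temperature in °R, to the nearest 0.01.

559.51°R

Let x be the Fahrenheit reading; then the kelvin reading is 5/9·x + 255.372.
(5/9·x + 255.372) - x = 211  ⇒  (-4/9)·x = -44.3722  ⇒  x = 99.8375°F.
In Celsius: (99.8375 - 32) × 5/9 = 37.6875°C.
In Rankine: 37.6875 × 1.8 + 491.67 = 559.51°R.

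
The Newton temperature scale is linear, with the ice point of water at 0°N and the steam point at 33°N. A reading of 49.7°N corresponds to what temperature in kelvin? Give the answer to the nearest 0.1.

423.8 K

Linear interpolation between the fixed points: C = (49.7 - 0) × 100 / (33 - 0) = 150.6061°C.
Then 150.6061 + 273.15 = 423.8 K.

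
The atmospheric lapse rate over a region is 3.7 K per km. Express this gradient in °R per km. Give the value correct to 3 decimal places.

6.660 °R/km

The quantity depends on a temperature interval, so only the ratio of degree sizes applies; the offset between the scales is irrelevant.
A change of 1 K is a change of 1.8°R, so 3.7 × 1.8 = 6.660.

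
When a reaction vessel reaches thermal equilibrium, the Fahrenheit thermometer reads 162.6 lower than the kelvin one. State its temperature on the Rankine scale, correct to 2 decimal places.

668.41°R

Let x be the kelvin reading; then the Fahrenheit reading is 1.8·x - 459.67.
(1.8·x - 459.67) - x = -162.6  ⇒  (0.8)·x = 297.07  ⇒  x = 371.3375 K.
In Celsius: 371.3375 - 273.15 = 98.1875°C.
In Rankine: 98.1875 × 1.8 + 491.67 = 668.41°R.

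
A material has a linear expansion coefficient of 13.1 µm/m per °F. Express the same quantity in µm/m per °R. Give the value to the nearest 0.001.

13.100 µm/m per °R

The quantity depends on a temperature interval, so only the ratio of degree sizes applies; the offset between the scales is irrelevant.
A change of 1°R is a change of 1°F, so per °R the value is 13.1 × 1 = 13.100.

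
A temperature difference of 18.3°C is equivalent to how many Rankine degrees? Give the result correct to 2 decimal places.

For a temperature interval the offset drops out; only the factor 1.8 applies.
18.3 × 1.8 = 32.94.

32.94°R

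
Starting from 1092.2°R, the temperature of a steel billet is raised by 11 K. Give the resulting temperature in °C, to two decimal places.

344.63°C

Initial temperature in Celsius: (1092.2 - 491.67) × 5/9 = 333.6278°C.
The 11 K change is an interval; Kelvin and Celsius degrees are the same size, so ΔC = +11°C.
Final Celsius temperature: 333.6278 + 11.0000 = 344.6278°C.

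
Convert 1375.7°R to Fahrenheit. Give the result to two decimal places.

916.03°F

In Celsius: (1375.7 - 491.67) × 5/9 = 491.1278°C.
In Fahrenheit: 491.1278 × 1.8 + 32 = 916.03°F.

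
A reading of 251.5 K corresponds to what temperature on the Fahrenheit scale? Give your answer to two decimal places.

In Celsius: 251.5 - 273.15 = -21.6500°C.
In Fahrenheit: -21.6500 × 1.8 + 32 = -6.97°F.

-6.97°F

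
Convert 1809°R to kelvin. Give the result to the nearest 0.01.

1005.00 K

In Celsius: (1809 - 491.67) × 5/9 = 731.8500°C.
In kelvin: 731.8500 + 273.15 = 1005.00 K.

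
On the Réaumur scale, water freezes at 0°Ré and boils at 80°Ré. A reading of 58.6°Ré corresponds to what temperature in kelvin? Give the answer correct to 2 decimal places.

346.40 K

Linear interpolation between the fixed points: C = (58.6 - 0) × 100 / (80 - 0) = 73.2500°C.
Then 73.2500 + 273.15 = 346.40 K.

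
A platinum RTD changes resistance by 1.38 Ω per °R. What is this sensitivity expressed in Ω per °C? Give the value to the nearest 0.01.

2.48 Ω per °C

Since only a temperature interval is involved, the additive offset between the scales drops out.
A change of 1°C is a change of 1.8°R, so per °C the value is 1.38 × 1.8 = 2.48.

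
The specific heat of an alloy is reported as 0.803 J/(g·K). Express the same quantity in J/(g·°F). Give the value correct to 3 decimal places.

Since only a temperature interval is involved, the additive offset between the scales drops out.
A change of 1°F is a change of 5/9 K, so per °F the value is 0.803 × 5/9 = 0.446.

0.446 J/(g·°F)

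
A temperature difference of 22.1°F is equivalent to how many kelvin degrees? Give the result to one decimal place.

12.3 K

Only the scale ratio 5/9 matters for a change in temperature.
22.1 × 5/9 = 12.3.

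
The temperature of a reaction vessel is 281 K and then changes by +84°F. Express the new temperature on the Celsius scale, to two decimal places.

Initial temperature in Celsius: 281 - 273.15 = 7.8500°C.
The 84°F change is an interval, so only the factor 5/9 applies: +84 × 5/9 = +46.6667°C.
Final Celsius temperature: 7.8500 + 46.6667 = 54.5167°C.

54.52°C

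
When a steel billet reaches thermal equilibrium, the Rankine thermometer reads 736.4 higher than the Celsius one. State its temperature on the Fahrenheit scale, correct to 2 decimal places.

582.64°F

Let x be the Celsius reading; then the Rankine reading is 1.8·x + 491.67.
(1.8·x + 491.67) - x = 736.4  ⇒  (0.8)·x = 244.73  ⇒  x = 305.9125°C.
In Fahrenheit: 305.9125 × 1.8 + 32 = 582.64°F.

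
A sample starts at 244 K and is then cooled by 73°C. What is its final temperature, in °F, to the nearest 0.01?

Initial temperature in Celsius: 244 - 273.15 = -29.1500°C.
Final Celsius temperature: -29.1500 - 73.0000 = -102.1500°C.
In Fahrenheit: -102.1500 × 1.8 + 32 = -151.87°F.

-151.87°F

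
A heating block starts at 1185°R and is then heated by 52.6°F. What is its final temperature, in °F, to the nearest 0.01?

777.93°F

Initial temperature in Celsius: (1185 - 491.67) × 5/9 = 385.1833°C.
The 52.6°F change is an interval, so only the factor 5/9 applies: +52.6 × 5/9 = +29.2222°C.
Final Celsius temperature: 385.1833 + 29.2222 = 414.4056°C.
In Fahrenheit: 414.4056 × 1.8 + 32 = 777.93°F.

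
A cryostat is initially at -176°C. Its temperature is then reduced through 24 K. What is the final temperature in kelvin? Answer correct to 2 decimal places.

The 24 K change is an interval; Kelvin and Celsius degrees are the same size, so ΔC = -24°C.
Final Celsius temperature: -176.0000 - 24.0000 = -200.0000°C.
In kelvin: -200.0000 + 273.15 = 73.15 K.

73.15 K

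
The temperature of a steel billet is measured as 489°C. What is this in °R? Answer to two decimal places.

1371.87°R

In Rankine: 489.0000 × 1.8 + 491.67 = 1371.87°R.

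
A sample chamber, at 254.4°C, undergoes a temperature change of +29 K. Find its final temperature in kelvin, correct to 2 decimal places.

The 29 K change is an interval; Kelvin and Celsius degrees are the same size, so ΔC = +29°C.
Final Celsius temperature: 254.4000 + 29.0000 = 283.4000°C.
In kelvin: 283.4000 + 273.15 = 556.55 K.

556.55 K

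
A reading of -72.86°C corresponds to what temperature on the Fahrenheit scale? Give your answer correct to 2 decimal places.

-99.15°F

In Fahrenheit: -72.8600 × 1.8 + 32 = -99.15°F.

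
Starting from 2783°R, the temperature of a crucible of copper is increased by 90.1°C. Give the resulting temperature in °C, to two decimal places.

Initial temperature in Celsius: (2783 - 491.67) × 5/9 = 1272.9611°C.
Final Celsius temperature: 1272.9611 + 90.1000 = 1363.0611°C.

1363.06°C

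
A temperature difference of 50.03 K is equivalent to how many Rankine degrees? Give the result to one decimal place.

Only the scale ratio 1.8 matters for a change in temperature.
50.03 × 1.8 = 90.1.

90.1°R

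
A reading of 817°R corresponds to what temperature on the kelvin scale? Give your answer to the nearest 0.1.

453.9 K

In Celsius: (817 - 491.67) × 5/9 = 180.7389°C.
In kelvin: 180.7389 + 273.15 = 453.9 K.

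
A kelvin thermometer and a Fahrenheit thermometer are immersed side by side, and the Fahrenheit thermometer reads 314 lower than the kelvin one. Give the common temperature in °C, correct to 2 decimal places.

Let x be the kelvin reading; then the Fahrenheit reading is 1.8·x - 459.67.
(1.8·x - 459.67) - x = -314  ⇒  (0.8)·x = 145.67  ⇒  x = 182.0875 K.
In Celsius: 182.0875 - 273.15 = -91.06°C.

-91.06°C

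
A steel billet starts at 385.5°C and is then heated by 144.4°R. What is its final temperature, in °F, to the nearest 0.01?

The 144.4°R change is an interval, so only the factor 5/9 applies: +144.4 × 5/9 = +80.2222°C.
Final Celsius temperature: 385.5000 + 80.2222 = 465.7222°C.
In Fahrenheit: 465.7222 × 1.8 + 32 = 870.30°F.

870.30°F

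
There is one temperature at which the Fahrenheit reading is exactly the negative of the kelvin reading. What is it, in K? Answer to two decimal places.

164.17 K

Let K be the kelvin reading. The Fahrenheit reading is F = 1.8·K - 459.67.
Require F = -1·K: 1.8·K - 459.67 = -1·K.
(2.8)·K = 459.67  ⇒  K = 164.17.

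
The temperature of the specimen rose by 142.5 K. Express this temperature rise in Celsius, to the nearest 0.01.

Kelvin and Celsius degrees are the same size, so the interval is unchanged: 142.50.

142.50°C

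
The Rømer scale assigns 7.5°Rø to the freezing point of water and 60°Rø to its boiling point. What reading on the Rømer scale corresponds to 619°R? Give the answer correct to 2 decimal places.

First in Celsius: (619 - 491.67) × 5/9 = 70.7389°C.
Linearly onto the Rømer scale: 7.5 + (70.7389 / 100) × (60 - 7.5) = 44.64°Rø.

44.64°Rø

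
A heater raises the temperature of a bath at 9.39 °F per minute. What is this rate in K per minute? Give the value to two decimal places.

Since only a temperature interval is involved, the additive offset between the scales drops out.
A change of 1°F is a change of 5/9 K, so 9.39 × 5/9 = 5.22.

5.22 K/minute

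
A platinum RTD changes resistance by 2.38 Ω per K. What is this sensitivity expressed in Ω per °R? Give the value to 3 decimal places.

Since only a temperature interval is involved, the additive offset between the scales drops out.
A change of 1°R is a change of 5/9 K, so per °R the value is 2.38 × 5/9 = 1.322.

1.322 Ω per °R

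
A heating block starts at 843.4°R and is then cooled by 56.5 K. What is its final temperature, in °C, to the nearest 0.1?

138.9°C

Initial temperature in Celsius: (843.4 - 491.67) × 5/9 = 195.4056°C.
The 56.5 K change is an interval; Kelvin and Celsius degrees are the same size, so ΔC = -56.5°C.
Final Celsius temperature: 195.4056 - 56.5000 = 138.9056°C.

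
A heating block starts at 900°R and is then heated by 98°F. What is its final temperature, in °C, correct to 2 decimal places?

Initial temperature in Celsius: (900 - 491.67) × 5/9 = 226.8500°C.
The 98°F change is an interval, so only the factor 5/9 applies: +98 × 5/9 = +54.4444°C.
Final Celsius temperature: 226.8500 + 54.4444 = 281.2944°C.

281.29°C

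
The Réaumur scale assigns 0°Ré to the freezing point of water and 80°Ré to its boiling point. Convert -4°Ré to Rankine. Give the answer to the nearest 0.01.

482.67°R

Linear interpolation between the fixed points: C = (-4 - 0) × 100 / (80 - 0) = -5.0000°C.
Then -5.0000 × 1.8 + 491.67 = 482.67°R.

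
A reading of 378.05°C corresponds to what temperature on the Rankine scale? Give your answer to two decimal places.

1172.16°R

In Rankine: 378.0500 × 1.8 + 491.67 = 1172.16°R.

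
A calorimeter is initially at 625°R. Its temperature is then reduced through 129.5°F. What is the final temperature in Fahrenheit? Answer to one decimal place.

Initial temperature in Celsius: (625 - 491.67) × 5/9 = 74.0722°C.
The 129.5°F change is an interval, so only the factor 5/9 applies: -129.5 × 5/9 = -71.9444°C.
Final Celsius temperature: 74.0722 - 71.9444 = 2.1278°C.
In Fahrenheit: 2.1278 × 1.8 + 32 = 35.8°F.

35.8°F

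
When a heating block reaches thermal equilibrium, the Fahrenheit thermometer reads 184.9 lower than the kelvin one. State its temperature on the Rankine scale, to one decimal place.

618.2°R

Let x be the kelvin reading; then the Fahrenheit reading is 1.8·x - 459.67.
(1.8·x - 459.67) - x = -184.9  ⇒  (0.8)·x = 274.77  ⇒  x = 343.4625 K.
In Celsius: 343.4625 - 273.15 = 70.3125°C.
In Rankine: 70.3125 × 1.8 + 491.67 = 618.2°R.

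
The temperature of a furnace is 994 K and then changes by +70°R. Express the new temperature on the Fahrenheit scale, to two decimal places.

1399.53°F

Initial temperature in Celsius: 994 - 273.15 = 720.8500°C.
The 70°R change is an interval, so only the factor 5/9 applies: +70 × 5/9 = +38.8889°C.
Final Celsius temperature: 720.8500 + 38.8889 = 759.7389°C.
In Fahrenheit: 759.7389 × 1.8 + 32 = 1399.53°F.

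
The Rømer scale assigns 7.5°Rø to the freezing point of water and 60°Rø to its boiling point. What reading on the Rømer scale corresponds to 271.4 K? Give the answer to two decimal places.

6.58°Rø

First in Celsius: 271.4 - 273.15 = -1.7500°C.
Linearly onto the Rømer scale: 7.5 + (-1.7500 / 100) × (60 - 7.5) = 6.58°Rø.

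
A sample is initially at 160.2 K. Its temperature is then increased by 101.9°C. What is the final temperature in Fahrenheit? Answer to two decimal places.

Initial temperature in Celsius: 160.2 - 273.15 = -112.9500°C.
Final Celsius temperature: -112.9500 + 101.9000 = -11.0500°C.
In Fahrenheit: -11.0500 × 1.8 + 32 = 12.11°F.

12.11°F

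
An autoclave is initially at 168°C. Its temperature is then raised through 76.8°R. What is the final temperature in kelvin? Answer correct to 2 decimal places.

483.82 K

The 76.8°R change is an interval, so only the factor 5/9 applies: +76.8 × 5/9 = +42.6667°C.
Final Celsius temperature: 168.0000 + 42.6667 = 210.6667°C.
In kelvin: 210.6667 + 273.15 = 483.82 K.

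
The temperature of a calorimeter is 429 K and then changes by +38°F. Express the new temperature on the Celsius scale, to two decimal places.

176.96°C

Initial temperature in Celsius: 429 - 273.15 = 155.8500°C.
The 38°F change is an interval, so only the factor 5/9 applies: +38 × 5/9 = +21.1111°C.
Final Celsius temperature: 155.8500 + 21.1111 = 176.9611°C.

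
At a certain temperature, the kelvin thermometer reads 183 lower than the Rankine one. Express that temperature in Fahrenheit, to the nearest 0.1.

-47.9°F

Let x be the Rankine reading; then the kelvin reading is 5/9·x.
(5/9·x) - x = -183  ⇒  (-4/9)·x = -183  ⇒  x = 411.7500°R.
In Celsius: (411.75 - 491.67) × 5/9 = -44.4000°C.
In Fahrenheit: -44.4000 × 1.8 + 32 = -47.9°F.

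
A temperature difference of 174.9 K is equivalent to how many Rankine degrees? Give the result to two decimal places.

For a temperature interval the offset drops out; only the factor 1.8 applies.
174.9 × 1.8 = 314.82.

314.82°R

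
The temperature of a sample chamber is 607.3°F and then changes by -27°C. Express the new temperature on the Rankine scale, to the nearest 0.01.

1018.37°R

Initial temperature in Celsius: (607.3 - 32) × 5/9 = 319.6111°C.
Final Celsius temperature: 319.6111 - 27.0000 = 292.6111°C.
In Rankine: 292.6111 × 1.8 + 491.67 = 1018.37°R.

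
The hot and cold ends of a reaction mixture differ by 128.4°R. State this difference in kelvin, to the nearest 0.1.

An interval of 1°R corresponds to 5/9 K.
128.4 × 5/9 = 71.3.

71.3 K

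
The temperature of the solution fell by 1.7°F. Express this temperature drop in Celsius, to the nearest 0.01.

0.94°C

An interval of 1°F corresponds to 5/9°C.
1.7 × 5/9 = 0.94.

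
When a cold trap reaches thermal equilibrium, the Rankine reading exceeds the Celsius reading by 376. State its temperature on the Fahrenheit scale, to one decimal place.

Let x be the Rankine reading; then the Celsius reading is 5/9·x - 273.15.
(5/9·x - 273.15) - x = -376  ⇒  (-4/9)·x = -102.85  ⇒  x = 231.4125°R.
In Celsius: (231.4125 - 491.67) × 5/9 = -144.5875°C.
In Fahrenheit: -144.5875 × 1.8 + 32 = -228.3°F.

-228.3°F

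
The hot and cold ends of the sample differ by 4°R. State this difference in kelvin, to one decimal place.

An interval of 1°R corresponds to 5/9 K.
4 × 5/9 = 2.2.

2.2 K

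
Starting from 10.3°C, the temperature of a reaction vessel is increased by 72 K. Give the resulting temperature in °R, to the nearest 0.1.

The 72 K change is an interval; Kelvin and Celsius degrees are the same size, so ΔC = +72°C.
Final Celsius temperature: 10.3000 + 72.0000 = 82.3000°C.
In Rankine: 82.3000 × 1.8 + 491.67 = 639.8°R.

639.8°R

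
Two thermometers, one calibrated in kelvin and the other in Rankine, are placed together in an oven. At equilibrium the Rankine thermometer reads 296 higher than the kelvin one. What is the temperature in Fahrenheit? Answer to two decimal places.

Let x be the kelvin reading; then the Rankine reading is 1.8·x.
(1.8·x) - x = 296  ⇒  (0.8)·x = 296  ⇒  x = 370.0000 K.
In Celsius: 370 - 273.15 = 96.8500°C.
In Fahrenheit: 96.8500 × 1.8 + 32 = 206.33°F.

206.33°F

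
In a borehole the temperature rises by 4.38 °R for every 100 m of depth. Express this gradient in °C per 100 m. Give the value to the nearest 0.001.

2.433 °C/100 m

Since only a temperature interval is involved, the additive offset between the scales drops out.
A change of 1°R is a change of 5/9°C, so 4.38 × 5/9 = 2.433.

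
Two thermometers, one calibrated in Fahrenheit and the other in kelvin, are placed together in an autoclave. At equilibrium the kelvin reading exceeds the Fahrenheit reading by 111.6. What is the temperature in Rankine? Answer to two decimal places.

Let x be the Fahrenheit reading; then the kelvin reading is 5/9·x + 255.372.
(5/9·x + 255.372) - x = 111.6  ⇒  (-4/9)·x = -143.772  ⇒  x = 323.4875°F.
In Celsius: (323.4875 - 32) × 5/9 = 161.9375°C.
In Rankine: 161.9375 × 1.8 + 491.67 = 783.16°R.

783.16°R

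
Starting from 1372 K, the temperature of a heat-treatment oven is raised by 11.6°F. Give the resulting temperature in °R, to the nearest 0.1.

Initial temperature in Celsius: 1372 - 273.15 = 1098.8500°C.
The 11.6°F change is an interval, so only the factor 5/9 applies: +11.6 × 5/9 = +6.4444°C.
Final Celsius temperature: 1098.8500 + 6.4444 = 1105.2944°C.
In Rankine: 1105.2944 × 1.8 + 491.67 = 2481.2°R.

2481.2°R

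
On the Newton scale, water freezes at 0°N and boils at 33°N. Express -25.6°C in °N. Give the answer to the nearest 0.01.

Linearly onto the Newton scale: 0 + (-25.6000 / 100) × (33 - 0) = -8.45°N.

-8.45°N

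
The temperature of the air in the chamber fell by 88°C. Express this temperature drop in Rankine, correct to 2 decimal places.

Only the scale ratio 1.8 matters for a change in temperature.
88 × 1.8 = 158.40.

158.40°R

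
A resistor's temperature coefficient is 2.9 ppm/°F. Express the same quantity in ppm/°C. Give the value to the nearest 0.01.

Since only a temperature interval is involved, the additive offset between the scales drops out.
A change of 1°C is a change of 1.8°F, so per °C the value is 2.9 × 1.8 = 5.22.

5.22 ppm/°C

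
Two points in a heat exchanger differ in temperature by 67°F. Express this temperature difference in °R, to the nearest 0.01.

67.00°R

Fahrenheit and Rankine degrees are the same size, so the interval is unchanged: 67.00.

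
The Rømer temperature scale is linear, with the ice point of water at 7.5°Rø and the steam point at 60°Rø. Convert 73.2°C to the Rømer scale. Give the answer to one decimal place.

Linearly onto the Rømer scale: 7.5 + (73.2000 / 100) × (60 - 7.5) = 45.9°Rø.

45.9°Rø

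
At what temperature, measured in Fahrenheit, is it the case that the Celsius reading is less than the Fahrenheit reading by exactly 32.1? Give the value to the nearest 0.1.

32.2°F

Let F be the Fahrenheit reading. The Celsius reading is C = 5/9·F - 17.7778.
Require C - F = -32.1: (-4/9)·F - 17.7778 = -32.1.
F = (-32.1 + 17.7778) / (-4/9) = 32.2.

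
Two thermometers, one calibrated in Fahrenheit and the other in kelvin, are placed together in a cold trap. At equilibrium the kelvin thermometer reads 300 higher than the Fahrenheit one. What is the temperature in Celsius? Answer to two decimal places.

-73.56°C

Let x be the Fahrenheit reading; then the kelvin reading is 5/9·x + 255.372.
(5/9·x + 255.372) - x = 300  ⇒  (-4/9)·x = 44.6278  ⇒  x = -100.4125°F.
In Celsius: (-100.4125 - 32) × 5/9 = -73.56°C.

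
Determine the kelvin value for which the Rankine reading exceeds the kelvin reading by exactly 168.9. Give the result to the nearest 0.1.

211.1 K

Let K be the kelvin reading. The Rankine reading is R = 1.8·K.
Require R - K = 168.9: (0.8)·K = 168.9.
K = (168.9) / (0.8) = 211.1.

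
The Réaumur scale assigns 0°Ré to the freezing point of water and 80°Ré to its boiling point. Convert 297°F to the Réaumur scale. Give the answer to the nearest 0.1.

First in Celsius: (297 - 32) × 5/9 = 147.2222°C.
Linearly onto the Réaumur scale: 0 + (147.2222 / 100) × (80 - 0) = 117.8°Ré.

117.8°Ré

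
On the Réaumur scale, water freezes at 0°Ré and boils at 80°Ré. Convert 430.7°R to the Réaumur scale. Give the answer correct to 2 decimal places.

First in Celsius: (430.7 - 491.67) × 5/9 = -33.8722°C.
Linearly onto the Réaumur scale: 0 + (-33.8722 / 100) × (80 - 0) = -27.10°Ré.

-27.10°Ré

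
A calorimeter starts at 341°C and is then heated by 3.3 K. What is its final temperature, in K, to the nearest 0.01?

617.45 K

The 3.3 K change is an interval; Kelvin and Celsius degrees are the same size, so ΔC = +3.3°C.
Final Celsius temperature: 341.0000 + 3.3000 = 344.3000°C.
In kelvin: 344.3000 + 273.15 = 617.45 K.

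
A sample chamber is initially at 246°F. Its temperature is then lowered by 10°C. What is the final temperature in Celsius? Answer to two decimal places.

Initial temperature in Celsius: (246 - 32) × 5/9 = 118.8889°C.
Final Celsius temperature: 118.8889 - 10.0000 = 108.8889°C.

108.89°C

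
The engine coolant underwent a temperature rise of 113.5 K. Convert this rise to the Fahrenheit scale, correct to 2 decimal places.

An interval of 1 K corresponds to 1.8°F.
113.5 × 1.8 = 204.30.

204.30°F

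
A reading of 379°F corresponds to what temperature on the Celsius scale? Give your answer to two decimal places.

192.78°C

In Celsius: (379 - 32) × 5/9 = 192.7778°C.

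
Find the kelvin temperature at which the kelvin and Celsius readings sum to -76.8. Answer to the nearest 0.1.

98.2 K

Let K be the kelvin reading. The Celsius reading is C = 1·K - 273.15.
Require K + C = -76.8: (2)·K - 273.15 = -76.8.
K = (-76.8 + 273.15) / (2) = 98.2.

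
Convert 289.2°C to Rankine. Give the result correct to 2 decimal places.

In Rankine: 289.2000 × 1.8 + 491.67 = 1012.23°R.

1012.23°R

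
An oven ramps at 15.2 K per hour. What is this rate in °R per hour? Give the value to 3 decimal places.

27.360 °R/hour

The quantity depends on a temperature interval, so only the ratio of degree sizes applies; the offset between the scales is irrelevant.
A change of 1 K is a change of 1.8°R, so 15.2 × 1.8 = 27.360.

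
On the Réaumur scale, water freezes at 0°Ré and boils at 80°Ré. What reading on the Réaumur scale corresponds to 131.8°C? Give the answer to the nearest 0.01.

105.44°Ré

Linearly onto the Réaumur scale: 0 + (131.8000 / 100) × (80 - 0) = 105.44°Ré.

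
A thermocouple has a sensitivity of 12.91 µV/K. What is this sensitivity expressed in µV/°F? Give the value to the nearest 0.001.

Since only a temperature interval is involved, the additive offset between the scales drops out.
A change of 1°F is a change of 5/9 K, so per °F the value is 12.91 × 5/9 = 7.172.

7.172 µV/°F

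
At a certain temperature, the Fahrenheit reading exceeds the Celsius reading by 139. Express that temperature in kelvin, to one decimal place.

406.9 K

Let x be the Fahrenheit reading; then the Celsius reading is 5/9·x - 17.7778.
(5/9·x - 17.7778) - x = -139  ⇒  (-4/9)·x = -121.222  ⇒  x = 272.7500°F.
In Celsius: (272.75 - 32) × 5/9 = 133.7500°C.
In kelvin: 133.7500 + 273.15 = 406.9 K.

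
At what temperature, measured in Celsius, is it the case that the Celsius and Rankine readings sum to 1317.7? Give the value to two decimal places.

Let C be the Celsius reading. The Rankine reading is R = 1.8·C + 491.67.
Require C + R = 1317.7: (2.8)·C + 491.67 = 1317.7.
C = (1317.7 - 491.67) / (2.8) = 295.01.

295.01°C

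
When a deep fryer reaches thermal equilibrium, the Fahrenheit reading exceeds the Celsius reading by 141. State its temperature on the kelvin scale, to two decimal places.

409.40 K

Let x be the Fahrenheit reading; then the Celsius reading is 5/9·x - 17.7778.
(5/9·x - 17.7778) - x = -141  ⇒  (-4/9)·x = -123.222  ⇒  x = 277.2500°F.
In Celsius: (277.25 - 32) × 5/9 = 136.2500°C.
In kelvin: 136.2500 + 273.15 = 409.40 K.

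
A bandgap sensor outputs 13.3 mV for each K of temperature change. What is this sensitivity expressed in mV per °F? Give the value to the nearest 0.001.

7.389 mV per °F

Since only a temperature interval is involved, the additive offset between the scales drops out.
A change of 1°F is a change of 5/9 K, so per °F the value is 13.3 × 5/9 = 7.389.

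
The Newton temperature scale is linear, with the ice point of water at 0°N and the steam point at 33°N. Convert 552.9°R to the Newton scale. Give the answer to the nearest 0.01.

11.23°N

First in Celsius: (552.9 - 491.67) × 5/9 = 34.0167°C.
Linearly onto the Newton scale: 0 + (34.0167 / 100) × (33 - 0) = 11.23°N.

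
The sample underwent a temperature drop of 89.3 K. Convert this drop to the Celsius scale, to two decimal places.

89.30°C

Kelvin and Celsius degrees are the same size, so the interval is unchanged: 89.30.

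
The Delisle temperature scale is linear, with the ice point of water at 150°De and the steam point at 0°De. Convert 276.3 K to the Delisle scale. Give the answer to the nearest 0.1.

145.3°De

First in Celsius: 276.3 - 273.15 = 3.1500°C.
Linearly onto the Delisle scale: 150 + (3.1500 / 100) × (0 - 150) = 145.3°De.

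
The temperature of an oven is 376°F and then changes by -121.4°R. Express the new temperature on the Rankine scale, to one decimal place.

Initial temperature in Celsius: (376 - 32) × 5/9 = 191.1111°C.
The 121.4°R change is an interval, so only the factor 5/9 applies: -121.4 × 5/9 = -67.4444°C.
Final Celsius temperature: 191.1111 - 67.4444 = 123.6667°C.
In Rankine: 123.6667 × 1.8 + 491.67 = 714.3°R.

714.3°R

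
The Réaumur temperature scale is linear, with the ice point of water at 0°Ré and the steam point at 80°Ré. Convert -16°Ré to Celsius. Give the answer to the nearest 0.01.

Linear interpolation between the fixed points: C = (-16 - 0) × 100 / (80 - 0) = -20.0000°C.

-20.00°C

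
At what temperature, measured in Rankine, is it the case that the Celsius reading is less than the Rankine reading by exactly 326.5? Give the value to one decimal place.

Let R be the Rankine reading. The Celsius reading is C = 5/9·R - 273.15.
Require C - R = -326.5: (-4/9)·R - 273.15 = -326.5.
R = (-326.5 + 273.15) / (-4/9) = 120.0.

120.0°R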